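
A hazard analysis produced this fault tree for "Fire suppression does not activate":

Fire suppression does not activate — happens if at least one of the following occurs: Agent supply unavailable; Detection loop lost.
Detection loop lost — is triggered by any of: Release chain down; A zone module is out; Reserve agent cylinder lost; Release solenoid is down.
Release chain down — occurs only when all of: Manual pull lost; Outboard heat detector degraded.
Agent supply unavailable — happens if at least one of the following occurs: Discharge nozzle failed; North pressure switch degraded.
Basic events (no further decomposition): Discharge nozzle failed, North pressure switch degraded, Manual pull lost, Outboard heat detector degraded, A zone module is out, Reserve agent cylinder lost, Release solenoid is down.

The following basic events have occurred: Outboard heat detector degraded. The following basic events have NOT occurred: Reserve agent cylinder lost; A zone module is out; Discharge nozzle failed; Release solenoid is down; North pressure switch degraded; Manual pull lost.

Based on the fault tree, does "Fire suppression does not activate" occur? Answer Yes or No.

Agent supply unavailable [OR]: Discharge nozzle failed=not, North pressure switch degraded=not → no input occurs → does not occur.
Release chain down [AND]: Manual pull lost=not, Outboard heat detector degraded=occurs → not all inputs occur → does not occur.
Detection loop lost [OR]: Release chain down=not, A zone module is out=not, Reserve agent cylinder lost=not, Release solenoid is down=not → no input occurs → does not occur.
Fire suppression does not activate [OR]: Agent supply unavailable=not, Detection loop lost=not → no input occurs → does not occur.

No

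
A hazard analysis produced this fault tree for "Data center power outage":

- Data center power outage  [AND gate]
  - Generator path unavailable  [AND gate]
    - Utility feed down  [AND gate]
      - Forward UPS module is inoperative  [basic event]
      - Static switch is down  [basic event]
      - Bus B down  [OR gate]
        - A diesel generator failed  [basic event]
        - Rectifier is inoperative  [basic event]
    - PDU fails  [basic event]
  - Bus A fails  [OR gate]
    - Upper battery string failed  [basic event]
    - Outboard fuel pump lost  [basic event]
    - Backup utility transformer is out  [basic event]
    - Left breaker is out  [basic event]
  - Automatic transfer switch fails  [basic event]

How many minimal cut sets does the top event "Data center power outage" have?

8

Bus B down [OR]: union of children's cut sets → 2 cut set(s).
Utility feed down [AND]: one cut set from each child combined → 1 × 1 × 2 = 2 cut set(s).
Generator path unavailable [AND]: one cut set from each child combined → 2 × 1 = 2 cut set(s).
Bus A fails [OR]: union of children's cut sets → 4 cut set(s).
Data center power outage [AND]: one cut set from each child combined → 2 × 4 × 1 = 8 cut set(s).
Minimal cut sets: {A diesel generator failed, Automatic transfer switch fails, Forward UPS module is inoperative, PDU fails, Static switch is down, Upper battery string failed}; {A diesel generator failed, Automatic transfer switch fails, Forward UPS module is inoperative, Outboard fuel pump lost, PDU fails, Static switch is down}; {A diesel generator failed, Automatic transfer switch fails, Backup utility transformer is out, Forward UPS module is inoperative, PDU fails, Static switch is down}; {A diesel generator failed, Automatic transfer switch fails, Forward UPS module is inoperative, Left breaker is out, PDU fails, Static switch is down}; {Automatic transfer switch fails, Forward UPS module is inoperative, PDU fails, Rectifier is inoperative, Static switch is down, Upper battery string failed}; {Automatic transfer switch fails, Forward UPS module is inoperative, Outboard fuel pump lost, PDU fails, Rectifier is inoperative, Static switch is down}; {Automatic transfer switch fails, Backup utility transformer is out, Forward UPS module is inoperative, PDU fails, Rectifier is inoperative, Static switch is down}; {Automatic transfer switch fails, Forward UPS module is inoperative, Left breaker is out, PDU fails, Rectifier is inoperative, Static switch is down}.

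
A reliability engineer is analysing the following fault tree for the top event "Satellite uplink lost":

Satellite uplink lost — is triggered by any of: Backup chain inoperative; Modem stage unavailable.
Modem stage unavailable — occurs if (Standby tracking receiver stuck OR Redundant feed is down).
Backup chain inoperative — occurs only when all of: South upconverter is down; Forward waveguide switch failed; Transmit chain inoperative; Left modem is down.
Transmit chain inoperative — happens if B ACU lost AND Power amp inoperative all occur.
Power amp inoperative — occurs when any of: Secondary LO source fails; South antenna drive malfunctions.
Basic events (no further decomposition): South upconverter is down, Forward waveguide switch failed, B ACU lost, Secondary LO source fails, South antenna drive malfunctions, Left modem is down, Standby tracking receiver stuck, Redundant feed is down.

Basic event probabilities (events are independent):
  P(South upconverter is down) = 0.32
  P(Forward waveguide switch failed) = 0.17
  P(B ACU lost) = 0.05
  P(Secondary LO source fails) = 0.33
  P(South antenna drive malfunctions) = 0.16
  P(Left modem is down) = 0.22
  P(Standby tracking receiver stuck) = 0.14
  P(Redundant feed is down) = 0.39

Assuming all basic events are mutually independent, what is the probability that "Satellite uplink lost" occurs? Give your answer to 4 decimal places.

0.4755

P(Power amp inoperative) [OR] = 1 − (1−0.33) × (1−0.16) = 0.437200
P(Transmit chain inoperative) [AND] = 0.05 × 0.437200 = 0.021860
P(Backup chain inoperative) [AND] = 0.32 × 0.17 × 0.021860 × 0.22 = 0.000262
P(Modem stage unavailable) [OR] = 1 − (1−0.14) × (1−0.39) = 0.475400
P(Satellite uplink lost) [OR] = 1 − (1−0.000262) × (1−0.475400) = 0.475537
Rounded to 4 decimal places: P(Satellite uplink lost) ≈ 0.4755.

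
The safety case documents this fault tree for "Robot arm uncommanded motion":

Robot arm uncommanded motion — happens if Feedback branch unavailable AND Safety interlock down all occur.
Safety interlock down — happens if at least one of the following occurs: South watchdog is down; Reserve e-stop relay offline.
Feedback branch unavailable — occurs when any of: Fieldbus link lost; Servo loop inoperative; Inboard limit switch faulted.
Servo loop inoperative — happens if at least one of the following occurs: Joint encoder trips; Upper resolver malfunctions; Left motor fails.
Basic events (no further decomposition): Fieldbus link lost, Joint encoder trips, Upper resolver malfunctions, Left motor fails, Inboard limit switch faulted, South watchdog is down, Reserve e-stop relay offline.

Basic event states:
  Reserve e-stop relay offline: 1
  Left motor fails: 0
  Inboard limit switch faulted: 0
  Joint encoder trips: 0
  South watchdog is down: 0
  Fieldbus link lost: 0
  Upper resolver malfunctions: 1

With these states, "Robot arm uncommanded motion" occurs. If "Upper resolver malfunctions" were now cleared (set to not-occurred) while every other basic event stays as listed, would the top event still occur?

Counterfactual: set "Upper resolver malfunctions" to not occurred.
Servo loop inoperative [OR]: Joint encoder trips=not, Upper resolver malfunctions=not, Left motor fails=not → no input occurs → does not occur.
Feedback branch unavailable [OR]: Fieldbus link lost=not, Servo loop inoperative=not, Inboard limit switch faulted=not → no input occurs → does not occur.
Safety interlock down [OR]: South watchdog is down=not, Reserve e-stop relay offline=occurs → at least one input occurs → occurs.
Robot arm uncommanded motion [AND]: Feedback branch unavailable=not, Safety interlock down=occurs → not all inputs occur → does not occur.

No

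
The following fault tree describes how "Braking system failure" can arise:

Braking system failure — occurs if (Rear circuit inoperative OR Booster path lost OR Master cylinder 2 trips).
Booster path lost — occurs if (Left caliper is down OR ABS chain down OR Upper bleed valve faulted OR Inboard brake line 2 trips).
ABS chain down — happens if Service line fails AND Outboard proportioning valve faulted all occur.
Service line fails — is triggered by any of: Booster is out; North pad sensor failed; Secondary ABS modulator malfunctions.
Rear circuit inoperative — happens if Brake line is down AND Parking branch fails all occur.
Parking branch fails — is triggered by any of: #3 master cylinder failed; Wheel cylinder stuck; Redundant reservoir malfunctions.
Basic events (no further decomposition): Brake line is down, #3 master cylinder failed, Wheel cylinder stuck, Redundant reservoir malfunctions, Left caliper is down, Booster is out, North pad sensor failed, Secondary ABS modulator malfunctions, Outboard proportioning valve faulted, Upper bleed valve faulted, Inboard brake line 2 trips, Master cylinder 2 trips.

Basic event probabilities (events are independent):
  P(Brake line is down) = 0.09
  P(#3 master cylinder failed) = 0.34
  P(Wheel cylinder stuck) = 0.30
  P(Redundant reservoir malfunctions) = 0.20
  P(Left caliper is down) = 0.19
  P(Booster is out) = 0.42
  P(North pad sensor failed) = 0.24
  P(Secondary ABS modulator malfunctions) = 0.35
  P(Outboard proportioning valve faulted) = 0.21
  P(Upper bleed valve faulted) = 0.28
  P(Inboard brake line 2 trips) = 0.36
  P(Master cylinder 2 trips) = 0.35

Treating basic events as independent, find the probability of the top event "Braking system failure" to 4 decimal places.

P(Parking branch fails) [OR] = 1 − (1−0.34) × (1−0.30) × (1−0.20) = 0.630400
P(Rear circuit inoperative) [AND] = 0.09 × 0.630400 = 0.056736
P(Service line fails) [OR] = 1 − (1−0.42) × (1−0.24) × (1−0.35) = 0.713480
P(ABS chain down) [AND] = 0.713480 × 0.21 = 0.149831
P(Booster path lost) [OR] = 1 − (1−0.19) × (1−0.149831) × (1−0.28) × (1−0.36) = 0.682676
P(Braking system failure) [OR] = 1 − (1−0.056736) × (1−0.682676) × (1−0.35) = 0.805442
Rounded to 4 decimal places: P(Braking system failure) ≈ 0.8054.

0.8054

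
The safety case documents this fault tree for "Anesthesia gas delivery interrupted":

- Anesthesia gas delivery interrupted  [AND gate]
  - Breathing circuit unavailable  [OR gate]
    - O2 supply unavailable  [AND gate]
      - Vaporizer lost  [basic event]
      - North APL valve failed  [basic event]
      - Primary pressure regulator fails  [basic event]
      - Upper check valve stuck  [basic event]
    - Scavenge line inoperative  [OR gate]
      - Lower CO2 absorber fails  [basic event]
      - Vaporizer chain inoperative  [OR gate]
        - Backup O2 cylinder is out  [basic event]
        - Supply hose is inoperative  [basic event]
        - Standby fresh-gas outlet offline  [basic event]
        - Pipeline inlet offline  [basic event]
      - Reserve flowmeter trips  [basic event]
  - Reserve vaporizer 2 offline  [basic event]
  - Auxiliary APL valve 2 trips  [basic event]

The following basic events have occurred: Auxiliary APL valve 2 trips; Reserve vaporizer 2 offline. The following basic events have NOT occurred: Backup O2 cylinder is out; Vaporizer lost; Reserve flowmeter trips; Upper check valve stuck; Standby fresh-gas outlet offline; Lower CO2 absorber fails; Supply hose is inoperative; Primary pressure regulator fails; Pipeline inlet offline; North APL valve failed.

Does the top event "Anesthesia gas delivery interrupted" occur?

No

O2 supply unavailable [AND]: Vaporizer lost=not, North APL valve failed=not, Primary pressure regulator fails=not, Upper check valve stuck=not → not all inputs occur → does not occur.
Vaporizer chain inoperative [OR]: Backup O2 cylinder is out=not, Supply hose is inoperative=not, Standby fresh-gas outlet offline=not, Pipeline inlet offline=not → no input occurs → does not occur.
Scavenge line inoperative [OR]: Lower CO2 absorber fails=not, Vaporizer chain inoperative=not, Reserve flowmeter trips=not → no input occurs → does not occur.
Breathing circuit unavailable [OR]: O2 supply unavailable=not, Scavenge line inoperative=not → no input occurs → does not occur.
Anesthesia gas delivery interrupted [AND]: Breathing circuit unavailable=not, Reserve vaporizer 2 offline=occurs, Auxiliary APL valve 2 trips=occurs → not all inputs occur → does not occur.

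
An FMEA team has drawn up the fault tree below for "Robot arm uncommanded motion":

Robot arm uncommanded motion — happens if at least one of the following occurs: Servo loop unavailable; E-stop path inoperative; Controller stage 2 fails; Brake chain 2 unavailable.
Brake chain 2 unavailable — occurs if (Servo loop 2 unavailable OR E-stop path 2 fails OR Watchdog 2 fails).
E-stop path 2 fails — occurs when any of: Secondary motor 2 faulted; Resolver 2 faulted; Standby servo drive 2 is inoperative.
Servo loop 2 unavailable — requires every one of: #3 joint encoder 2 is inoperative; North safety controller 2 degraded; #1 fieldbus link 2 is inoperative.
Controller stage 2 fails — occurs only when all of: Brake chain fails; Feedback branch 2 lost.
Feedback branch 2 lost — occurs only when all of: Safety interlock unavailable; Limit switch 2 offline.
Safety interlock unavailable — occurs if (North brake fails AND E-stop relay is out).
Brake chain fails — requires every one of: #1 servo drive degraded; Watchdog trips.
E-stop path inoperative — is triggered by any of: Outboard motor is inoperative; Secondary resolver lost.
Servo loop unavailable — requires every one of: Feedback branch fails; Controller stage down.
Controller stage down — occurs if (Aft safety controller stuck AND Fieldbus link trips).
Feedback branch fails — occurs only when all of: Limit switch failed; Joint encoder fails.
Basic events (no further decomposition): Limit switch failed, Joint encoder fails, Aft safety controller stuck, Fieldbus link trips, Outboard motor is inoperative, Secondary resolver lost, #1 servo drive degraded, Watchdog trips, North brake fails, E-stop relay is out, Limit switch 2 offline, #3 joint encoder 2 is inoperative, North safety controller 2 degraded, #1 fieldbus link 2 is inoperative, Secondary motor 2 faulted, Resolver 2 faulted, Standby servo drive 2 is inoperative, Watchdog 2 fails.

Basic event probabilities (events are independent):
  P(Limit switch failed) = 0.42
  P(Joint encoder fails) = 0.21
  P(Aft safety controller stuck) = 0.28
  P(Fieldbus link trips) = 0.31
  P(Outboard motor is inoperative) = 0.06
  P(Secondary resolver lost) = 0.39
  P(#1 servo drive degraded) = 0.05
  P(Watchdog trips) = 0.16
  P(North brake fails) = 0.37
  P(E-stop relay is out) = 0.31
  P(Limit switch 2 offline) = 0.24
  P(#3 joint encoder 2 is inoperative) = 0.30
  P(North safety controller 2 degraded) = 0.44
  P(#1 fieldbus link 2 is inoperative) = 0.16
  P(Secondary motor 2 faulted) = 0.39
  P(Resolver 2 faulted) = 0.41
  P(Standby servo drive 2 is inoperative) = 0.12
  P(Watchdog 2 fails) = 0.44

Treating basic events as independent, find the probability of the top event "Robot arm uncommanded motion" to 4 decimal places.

0.9012

P(Feedback branch fails) [AND] = 0.42 × 0.21 = 0.088200
P(Controller stage down) [AND] = 0.28 × 0.31 = 0.086800
P(Servo loop unavailable) [AND] = 0.088200 × 0.086800 = 0.007656
P(E-stop path inoperative) [OR] = 1 − (1−0.06) × (1−0.39) = 0.426600
P(Brake chain fails) [AND] = 0.05 × 0.16 = 0.008000
P(Safety interlock unavailable) [AND] = 0.37 × 0.31 = 0.114700
P(Feedback branch 2 lost) [AND] = 0.114700 × 0.24 = 0.027528
P(Controller stage 2 fails) [AND] = 0.008000 × 0.027528 = 0.000220
P(Servo loop 2 unavailable) [AND] = 0.30 × 0.44 × 0.16 = 0.021120
P(E-stop path 2 fails) [OR] = 1 − (1−0.39) × (1−0.41) × (1−0.12) = 0.683288
P(Brake chain 2 unavailable) [OR] = 1 − (1−0.021120) × (1−0.683288) × (1−0.44) = 0.826387
P(Robot arm uncommanded motion) [OR] = 1 − (1−0.007656) × (1−0.426600) × (1−0.000220) × (1−0.826387) = 0.901234
Rounded to 4 decimal places: P(Robot arm uncommanded motion) ≈ 0.9012.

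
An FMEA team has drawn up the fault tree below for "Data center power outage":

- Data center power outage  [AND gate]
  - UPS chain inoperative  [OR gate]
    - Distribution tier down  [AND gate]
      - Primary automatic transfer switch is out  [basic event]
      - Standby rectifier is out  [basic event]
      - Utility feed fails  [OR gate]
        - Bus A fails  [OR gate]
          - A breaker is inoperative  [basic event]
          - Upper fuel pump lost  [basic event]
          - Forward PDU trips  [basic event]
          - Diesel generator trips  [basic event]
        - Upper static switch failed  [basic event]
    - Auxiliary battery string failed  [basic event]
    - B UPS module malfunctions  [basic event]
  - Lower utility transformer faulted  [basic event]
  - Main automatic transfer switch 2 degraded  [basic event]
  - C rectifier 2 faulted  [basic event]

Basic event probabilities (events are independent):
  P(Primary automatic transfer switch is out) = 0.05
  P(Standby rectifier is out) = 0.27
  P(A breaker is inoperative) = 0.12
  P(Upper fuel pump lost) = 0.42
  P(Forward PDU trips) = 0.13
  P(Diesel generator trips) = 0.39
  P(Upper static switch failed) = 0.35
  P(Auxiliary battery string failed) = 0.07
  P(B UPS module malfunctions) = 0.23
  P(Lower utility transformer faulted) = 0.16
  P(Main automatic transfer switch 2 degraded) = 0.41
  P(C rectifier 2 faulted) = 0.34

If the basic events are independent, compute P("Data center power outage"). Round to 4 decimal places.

P(Bus A fails) [OR] = 1 − (1−0.12) × (1−0.42) × (1−0.13) × (1−0.39) = 0.729131
P(Utility feed fails) [OR] = 1 − (1−0.729131) × (1−0.35) = 0.823935
P(Distribution tier down) [AND] = 0.05 × 0.27 × 0.823935 = 0.011123
P(UPS chain inoperative) [OR] = 1 − (1−0.011123) × (1−0.07) × (1−0.23) = 0.291865
P(Data center power outage) [AND] = 0.291865 × 0.16 × 0.41 × 0.34 = 0.006510
Rounded to 4 decimal places: P(Data center power outage) ≈ 0.0065.

0.0065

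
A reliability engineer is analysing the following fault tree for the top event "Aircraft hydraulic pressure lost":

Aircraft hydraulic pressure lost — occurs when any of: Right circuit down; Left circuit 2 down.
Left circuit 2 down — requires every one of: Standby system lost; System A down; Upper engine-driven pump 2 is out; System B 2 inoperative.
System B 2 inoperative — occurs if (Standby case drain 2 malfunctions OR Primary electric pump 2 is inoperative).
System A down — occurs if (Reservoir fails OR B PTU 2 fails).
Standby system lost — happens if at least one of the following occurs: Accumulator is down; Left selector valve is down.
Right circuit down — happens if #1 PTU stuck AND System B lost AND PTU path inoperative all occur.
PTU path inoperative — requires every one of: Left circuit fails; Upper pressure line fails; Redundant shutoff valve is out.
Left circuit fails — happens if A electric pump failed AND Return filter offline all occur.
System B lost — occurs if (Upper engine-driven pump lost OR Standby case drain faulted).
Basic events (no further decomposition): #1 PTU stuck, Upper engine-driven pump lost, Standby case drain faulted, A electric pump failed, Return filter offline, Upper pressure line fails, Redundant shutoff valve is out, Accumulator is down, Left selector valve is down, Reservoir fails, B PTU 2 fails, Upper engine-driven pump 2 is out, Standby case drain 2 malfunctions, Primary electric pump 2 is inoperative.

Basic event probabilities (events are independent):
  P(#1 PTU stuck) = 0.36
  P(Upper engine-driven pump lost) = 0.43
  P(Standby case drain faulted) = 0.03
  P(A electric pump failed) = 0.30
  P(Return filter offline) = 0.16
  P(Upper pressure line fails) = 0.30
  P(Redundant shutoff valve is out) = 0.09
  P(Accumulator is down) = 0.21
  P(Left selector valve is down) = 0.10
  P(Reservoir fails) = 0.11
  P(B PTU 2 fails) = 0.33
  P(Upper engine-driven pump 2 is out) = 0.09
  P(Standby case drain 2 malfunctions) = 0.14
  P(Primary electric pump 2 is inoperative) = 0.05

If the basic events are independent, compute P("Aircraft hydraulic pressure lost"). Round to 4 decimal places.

P(System B lost) [OR] = 1 − (1−0.43) × (1−0.03) = 0.447100
P(Left circuit fails) [AND] = 0.30 × 0.16 = 0.048000
P(PTU path inoperative) [AND] = 0.048000 × 0.30 × 0.09 = 0.001296
P(Right circuit down) [AND] = 0.36 × 0.447100 × 0.001296 = 0.000209
P(Standby system lost) [OR] = 1 − (1−0.21) × (1−0.10) = 0.289000
P(System A down) [OR] = 1 − (1−0.11) × (1−0.33) = 0.403700
P(System B 2 inoperative) [OR] = 1 − (1−0.14) × (1−0.05) = 0.183000
P(Left circuit 2 down) [AND] = 0.289000 × 0.403700 × 0.09 × 0.183000 = 0.001922
P(Aircraft hydraulic pressure lost) [OR] = 1 − (1−0.000209) × (1−0.001922) = 0.002131
Rounded to 4 decimal places: P(Aircraft hydraulic pressure lost) ≈ 0.0021.

0.0021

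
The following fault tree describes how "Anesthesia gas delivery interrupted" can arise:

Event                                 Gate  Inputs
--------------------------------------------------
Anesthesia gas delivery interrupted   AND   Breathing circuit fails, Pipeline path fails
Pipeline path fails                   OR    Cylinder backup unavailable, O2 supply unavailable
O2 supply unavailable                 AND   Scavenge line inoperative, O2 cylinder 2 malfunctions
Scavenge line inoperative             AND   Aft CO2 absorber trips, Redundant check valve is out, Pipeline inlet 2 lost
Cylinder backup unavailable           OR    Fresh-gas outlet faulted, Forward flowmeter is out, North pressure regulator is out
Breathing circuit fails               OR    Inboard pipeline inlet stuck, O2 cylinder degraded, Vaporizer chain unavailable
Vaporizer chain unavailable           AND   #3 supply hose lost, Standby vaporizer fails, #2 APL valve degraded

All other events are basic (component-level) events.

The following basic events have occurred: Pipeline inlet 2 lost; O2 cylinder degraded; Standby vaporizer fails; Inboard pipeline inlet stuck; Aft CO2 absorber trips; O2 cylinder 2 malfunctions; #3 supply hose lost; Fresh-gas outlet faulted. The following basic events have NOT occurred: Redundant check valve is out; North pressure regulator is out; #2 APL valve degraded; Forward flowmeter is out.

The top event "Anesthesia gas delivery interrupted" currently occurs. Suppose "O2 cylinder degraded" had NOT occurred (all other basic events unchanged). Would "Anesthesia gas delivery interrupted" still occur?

Yes

Counterfactual: set "O2 cylinder degraded" to not occurred.
Vaporizer chain unavailable [AND]: #3 supply hose lost=occurs, Standby vaporizer fails=occurs, #2 APL valve degraded=not → not all inputs occur → does not occur.
Breathing circuit fails [OR]: Inboard pipeline inlet stuck=occurs, O2 cylinder degraded=not, Vaporizer chain unavailable=not → at least one input occurs → occurs.
Cylinder backup unavailable [OR]: Fresh-gas outlet faulted=occurs, Forward flowmeter is out=not, North pressure regulator is out=not → at least one input occurs → occurs.
Scavenge line inoperative [AND]: Aft CO2 absorber trips=occurs, Redundant check valve is out=not, Pipeline inlet 2 lost=occurs → not all inputs occur → does not occur.
O2 supply unavailable [AND]: Scavenge line inoperative=not, O2 cylinder 2 malfunctions=occurs → not all inputs occur → does not occur.
Pipeline path fails [OR]: Cylinder backup unavailable=occurs, O2 supply unavailable=not → at least one input occurs → occurs.
Anesthesia gas delivery interrupted [AND]: Breathing circuit fails=occurs, Pipeline path fails=occurs → all inputs occur → occurs.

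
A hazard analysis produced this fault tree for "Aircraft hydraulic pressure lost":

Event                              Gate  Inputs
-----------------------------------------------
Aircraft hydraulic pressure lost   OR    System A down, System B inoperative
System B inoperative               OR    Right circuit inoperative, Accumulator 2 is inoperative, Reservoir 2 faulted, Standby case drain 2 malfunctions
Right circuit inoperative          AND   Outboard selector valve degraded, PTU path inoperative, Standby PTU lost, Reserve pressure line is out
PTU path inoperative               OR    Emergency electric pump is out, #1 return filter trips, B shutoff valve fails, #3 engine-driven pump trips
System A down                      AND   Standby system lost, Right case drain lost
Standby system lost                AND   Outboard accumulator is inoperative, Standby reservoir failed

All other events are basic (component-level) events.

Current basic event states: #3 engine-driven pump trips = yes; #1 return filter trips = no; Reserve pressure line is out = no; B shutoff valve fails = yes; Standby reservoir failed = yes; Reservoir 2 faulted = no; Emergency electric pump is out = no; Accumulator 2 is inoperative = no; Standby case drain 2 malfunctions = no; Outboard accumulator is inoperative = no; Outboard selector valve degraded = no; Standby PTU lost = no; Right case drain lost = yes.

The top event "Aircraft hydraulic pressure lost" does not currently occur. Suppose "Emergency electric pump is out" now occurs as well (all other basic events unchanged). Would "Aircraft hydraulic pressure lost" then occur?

Counterfactual: set "Emergency electric pump is out" to occurred.
Standby system lost [AND]: Outboard accumulator is inoperative=not, Standby reservoir failed=occurs → not all inputs occur → does not occur.
System A down [AND]: Standby system lost=not, Right case drain lost=occurs → not all inputs occur → does not occur.
PTU path inoperative [OR]: Emergency electric pump is out=occurs, #1 return filter trips=not, B shutoff valve fails=occurs, #3 engine-driven pump trips=occurs → at least one input occurs → occurs.
Right circuit inoperative [AND]: Outboard selector valve degraded=not, PTU path inoperative=occurs, Standby PTU lost=not, Reserve pressure line is out=not → not all inputs occur → does not occur.
System B inoperative [OR]: Right circuit inoperative=not, Accumulator 2 is inoperative=not, Reservoir 2 faulted=not, Standby case drain 2 malfunctions=not → no input occurs → does not occur.
Aircraft hydraulic pressure lost [OR]: System A down=not, System B inoperative=not → no input occurs → does not occur.

No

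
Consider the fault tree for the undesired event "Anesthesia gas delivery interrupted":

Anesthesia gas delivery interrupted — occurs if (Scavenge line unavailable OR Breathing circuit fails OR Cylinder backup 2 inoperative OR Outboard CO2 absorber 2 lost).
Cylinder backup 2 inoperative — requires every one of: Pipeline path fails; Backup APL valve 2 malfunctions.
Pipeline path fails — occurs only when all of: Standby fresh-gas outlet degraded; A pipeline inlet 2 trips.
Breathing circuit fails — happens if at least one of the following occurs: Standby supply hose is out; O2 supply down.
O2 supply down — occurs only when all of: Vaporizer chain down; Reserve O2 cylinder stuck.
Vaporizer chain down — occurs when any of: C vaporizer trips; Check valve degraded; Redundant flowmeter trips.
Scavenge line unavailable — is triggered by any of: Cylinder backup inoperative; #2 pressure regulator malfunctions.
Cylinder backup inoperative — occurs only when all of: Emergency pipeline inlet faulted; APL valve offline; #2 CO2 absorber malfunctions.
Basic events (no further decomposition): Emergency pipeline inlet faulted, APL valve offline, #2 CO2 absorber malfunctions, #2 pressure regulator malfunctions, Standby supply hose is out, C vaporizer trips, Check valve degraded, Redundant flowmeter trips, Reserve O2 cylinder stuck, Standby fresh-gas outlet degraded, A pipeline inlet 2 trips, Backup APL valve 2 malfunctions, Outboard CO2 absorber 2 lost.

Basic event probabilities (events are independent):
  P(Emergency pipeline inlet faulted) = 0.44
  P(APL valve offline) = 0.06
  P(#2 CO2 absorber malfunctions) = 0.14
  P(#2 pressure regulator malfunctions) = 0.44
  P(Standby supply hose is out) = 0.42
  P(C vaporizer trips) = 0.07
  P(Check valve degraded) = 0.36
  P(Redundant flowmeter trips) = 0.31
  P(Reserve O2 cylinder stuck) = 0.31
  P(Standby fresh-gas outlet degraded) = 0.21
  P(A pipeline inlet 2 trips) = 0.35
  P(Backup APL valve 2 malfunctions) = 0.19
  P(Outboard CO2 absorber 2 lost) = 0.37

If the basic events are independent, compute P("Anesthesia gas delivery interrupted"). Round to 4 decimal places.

0.8357

P(Cylinder backup inoperative) [AND] = 0.44 × 0.06 × 0.14 = 0.003696
P(Scavenge line unavailable) [OR] = 1 − (1−0.003696) × (1−0.44) = 0.442070
P(Vaporizer chain down) [OR] = 1 − (1−0.07) × (1−0.36) × (1−0.31) = 0.589312
P(O2 supply down) [AND] = 0.589312 × 0.31 = 0.182687
P(Breathing circuit fails) [OR] = 1 − (1−0.42) × (1−0.182687) = 0.525958
P(Pipeline path fails) [AND] = 0.21 × 0.35 = 0.073500
P(Cylinder backup 2 inoperative) [AND] = 0.073500 × 0.19 = 0.013965
P(Anesthesia gas delivery interrupted) [OR] = 1 − (1−0.442070) × (1−0.525958) × (1−0.013965) × (1−0.37) = 0.835703
Rounded to 4 decimal places: P(Anesthesia gas delivery interrupted) ≈ 0.8357.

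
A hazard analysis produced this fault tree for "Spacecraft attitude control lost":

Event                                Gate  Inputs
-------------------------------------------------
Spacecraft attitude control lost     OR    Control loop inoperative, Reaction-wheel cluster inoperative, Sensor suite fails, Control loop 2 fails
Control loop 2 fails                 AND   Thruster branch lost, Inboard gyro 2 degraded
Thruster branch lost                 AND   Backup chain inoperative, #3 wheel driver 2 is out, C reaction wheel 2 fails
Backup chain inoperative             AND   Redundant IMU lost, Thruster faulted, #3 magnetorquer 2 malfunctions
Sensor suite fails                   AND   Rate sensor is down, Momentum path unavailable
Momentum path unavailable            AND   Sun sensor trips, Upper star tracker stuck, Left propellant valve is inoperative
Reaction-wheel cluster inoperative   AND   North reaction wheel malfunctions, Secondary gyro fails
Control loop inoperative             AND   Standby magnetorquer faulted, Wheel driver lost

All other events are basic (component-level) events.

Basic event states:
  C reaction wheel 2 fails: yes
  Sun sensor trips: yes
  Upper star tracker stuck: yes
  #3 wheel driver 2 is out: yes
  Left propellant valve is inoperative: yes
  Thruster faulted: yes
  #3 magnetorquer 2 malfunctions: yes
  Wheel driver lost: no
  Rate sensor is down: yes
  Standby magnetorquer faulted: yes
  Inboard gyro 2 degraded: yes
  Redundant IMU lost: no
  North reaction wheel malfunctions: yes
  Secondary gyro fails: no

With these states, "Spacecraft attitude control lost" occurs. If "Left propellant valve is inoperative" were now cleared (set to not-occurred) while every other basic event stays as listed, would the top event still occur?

Counterfactual: set "Left propellant valve is inoperative" to not occurred.
Control loop inoperative [AND]: Standby magnetorquer faulted=occurs, Wheel driver lost=not → not all inputs occur → does not occur.
Reaction-wheel cluster inoperative [AND]: North reaction wheel malfunctions=occurs, Secondary gyro fails=not → not all inputs occur → does not occur.
Momentum path unavailable [AND]: Sun sensor trips=occurs, Upper star tracker stuck=occurs, Left propellant valve is inoperative=not → not all inputs occur → does not occur.
Sensor suite fails [AND]: Rate sensor is down=occurs, Momentum path unavailable=not → not all inputs occur → does not occur.
Backup chain inoperative [AND]: Redundant IMU lost=not, Thruster faulted=occurs, #3 magnetorquer 2 malfunctions=occurs → not all inputs occur → does not occur.
Thruster branch lost [AND]: Backup chain inoperative=not, #3 wheel driver 2 is out=occurs, C reaction wheel 2 fails=occurs → not all inputs occur → does not occur.
Control loop 2 fails [AND]: Thruster branch lost=not, Inboard gyro 2 degraded=occurs → not all inputs occur → does not occur.
Spacecraft attitude control lost [OR]: Control loop inoperative=not, Reaction-wheel cluster inoperative=not, Sensor suite fails=not, Control loop 2 fails=not → no input occurs → does not occur.

No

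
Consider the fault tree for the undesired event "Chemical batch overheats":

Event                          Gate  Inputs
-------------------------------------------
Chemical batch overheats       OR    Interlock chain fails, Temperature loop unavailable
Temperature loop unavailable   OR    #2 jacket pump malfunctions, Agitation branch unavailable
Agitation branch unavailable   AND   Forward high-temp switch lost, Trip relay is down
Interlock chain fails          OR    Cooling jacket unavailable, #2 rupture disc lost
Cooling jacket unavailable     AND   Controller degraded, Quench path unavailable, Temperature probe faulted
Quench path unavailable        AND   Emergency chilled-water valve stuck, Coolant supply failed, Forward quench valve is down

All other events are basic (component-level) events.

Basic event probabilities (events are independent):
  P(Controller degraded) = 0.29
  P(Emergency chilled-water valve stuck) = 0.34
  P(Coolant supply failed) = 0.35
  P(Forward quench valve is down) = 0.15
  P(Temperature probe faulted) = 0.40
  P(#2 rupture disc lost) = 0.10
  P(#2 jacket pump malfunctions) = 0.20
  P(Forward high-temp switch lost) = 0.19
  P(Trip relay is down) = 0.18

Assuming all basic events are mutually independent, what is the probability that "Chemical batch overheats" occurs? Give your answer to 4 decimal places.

P(Quench path unavailable) [AND] = 0.34 × 0.35 × 0.15 = 0.017850
P(Cooling jacket unavailable) [AND] = 0.29 × 0.017850 × 0.40 = 0.002071
P(Interlock chain fails) [OR] = 1 − (1−0.002071) × (1−0.10) = 0.101864
P(Agitation branch unavailable) [AND] = 0.19 × 0.18 = 0.034200
P(Temperature loop unavailable) [OR] = 1 − (1−0.20) × (1−0.034200) = 0.227360
P(Chemical batch overheats) [OR] = 1 − (1−0.101864) × (1−0.227360) = 0.306064
Rounded to 4 decimal places: P(Chemical batch overheats) ≈ 0.3061.

0.3061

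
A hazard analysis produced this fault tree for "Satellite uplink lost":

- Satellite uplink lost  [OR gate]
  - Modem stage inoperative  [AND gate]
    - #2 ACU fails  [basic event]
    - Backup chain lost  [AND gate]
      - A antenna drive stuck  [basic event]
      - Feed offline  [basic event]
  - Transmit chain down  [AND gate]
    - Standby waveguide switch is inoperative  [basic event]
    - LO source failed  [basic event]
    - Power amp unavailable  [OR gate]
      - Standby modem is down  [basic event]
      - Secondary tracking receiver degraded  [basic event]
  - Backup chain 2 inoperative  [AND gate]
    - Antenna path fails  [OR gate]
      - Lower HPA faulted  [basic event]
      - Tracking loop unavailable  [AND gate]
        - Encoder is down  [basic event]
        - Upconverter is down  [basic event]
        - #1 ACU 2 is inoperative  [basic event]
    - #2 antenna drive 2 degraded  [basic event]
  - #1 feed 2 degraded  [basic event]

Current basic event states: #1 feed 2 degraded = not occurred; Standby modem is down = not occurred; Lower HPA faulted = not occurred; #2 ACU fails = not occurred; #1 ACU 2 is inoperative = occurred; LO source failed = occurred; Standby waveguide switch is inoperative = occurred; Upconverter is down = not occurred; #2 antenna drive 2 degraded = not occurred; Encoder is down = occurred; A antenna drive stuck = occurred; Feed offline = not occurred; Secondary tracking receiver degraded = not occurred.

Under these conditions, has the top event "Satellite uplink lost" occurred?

No

Backup chain lost [AND]: A antenna drive stuck=occurs, Feed offline=not → not all inputs occur → does not occur.
Modem stage inoperative [AND]: #2 ACU fails=not, Backup chain lost=not → not all inputs occur → does not occur.
Power amp unavailable [OR]: Standby modem is down=not, Secondary tracking receiver degraded=not → no input occurs → does not occur.
Transmit chain down [AND]: Standby waveguide switch is inoperative=occurs, LO source failed=occurs, Power amp unavailable=not → not all inputs occur → does not occur.
Tracking loop unavailable [AND]: Encoder is down=occurs, Upconverter is down=not, #1 ACU 2 is inoperative=occurs → not all inputs occur → does not occur.
Antenna path fails [OR]: Lower HPA faulted=not, Tracking loop unavailable=not → no input occurs → does not occur.
Backup chain 2 inoperative [AND]: Antenna path fails=not, #2 antenna drive 2 degraded=not → not all inputs occur → does not occur.
Satellite uplink lost [OR]: Modem stage inoperative=not, Transmit chain down=not, Backup chain 2 inoperative=not, #1 feed 2 degraded=not → no input occurs → does not occur.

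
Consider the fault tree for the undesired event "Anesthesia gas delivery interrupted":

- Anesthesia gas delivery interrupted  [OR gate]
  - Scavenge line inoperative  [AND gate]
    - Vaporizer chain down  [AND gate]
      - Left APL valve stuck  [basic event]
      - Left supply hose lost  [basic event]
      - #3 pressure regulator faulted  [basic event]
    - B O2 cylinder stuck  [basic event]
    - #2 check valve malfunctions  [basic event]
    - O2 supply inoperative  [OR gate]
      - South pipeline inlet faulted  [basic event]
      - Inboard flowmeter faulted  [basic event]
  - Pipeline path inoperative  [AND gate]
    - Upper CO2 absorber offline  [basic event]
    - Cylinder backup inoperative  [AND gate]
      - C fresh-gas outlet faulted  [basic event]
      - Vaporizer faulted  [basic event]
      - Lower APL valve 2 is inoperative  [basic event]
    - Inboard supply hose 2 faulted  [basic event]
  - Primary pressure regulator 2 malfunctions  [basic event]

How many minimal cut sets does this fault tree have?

Vaporizer chain down [AND]: one cut set from each child combined → 1 × 1 × 1 = 1 cut set(s).
O2 supply inoperative [OR]: union of children's cut sets → 2 cut set(s).
Scavenge line inoperative [AND]: one cut set from each child combined → 1 × 1 × 1 × 2 = 2 cut set(s).
Cylinder backup inoperative [AND]: one cut set from each child combined → 1 × 1 × 1 = 1 cut set(s).
Pipeline path inoperative [AND]: one cut set from each child combined → 1 × 1 × 1 = 1 cut set(s).
Anesthesia gas delivery interrupted [OR]: union of children's cut sets → 4 cut set(s).
Minimal cut sets: {#2 check valve malfunctions, #3 pressure regulator faulted, B O2 cylinder stuck, Left APL valve stuck, Left supply hose lost, South pipeline inlet faulted}; {#2 check valve malfunctions, #3 pressure regulator faulted, B O2 cylinder stuck, Inboard flowmeter faulted, Left APL valve stuck, Left supply hose lost}; {C fresh-gas outlet faulted, Inboard supply hose 2 faulted, Lower APL valve 2 is inoperative, Upper CO2 absorber offline, Vaporizer faulted}; {Primary pressure regulator 2 malfunctions}.

4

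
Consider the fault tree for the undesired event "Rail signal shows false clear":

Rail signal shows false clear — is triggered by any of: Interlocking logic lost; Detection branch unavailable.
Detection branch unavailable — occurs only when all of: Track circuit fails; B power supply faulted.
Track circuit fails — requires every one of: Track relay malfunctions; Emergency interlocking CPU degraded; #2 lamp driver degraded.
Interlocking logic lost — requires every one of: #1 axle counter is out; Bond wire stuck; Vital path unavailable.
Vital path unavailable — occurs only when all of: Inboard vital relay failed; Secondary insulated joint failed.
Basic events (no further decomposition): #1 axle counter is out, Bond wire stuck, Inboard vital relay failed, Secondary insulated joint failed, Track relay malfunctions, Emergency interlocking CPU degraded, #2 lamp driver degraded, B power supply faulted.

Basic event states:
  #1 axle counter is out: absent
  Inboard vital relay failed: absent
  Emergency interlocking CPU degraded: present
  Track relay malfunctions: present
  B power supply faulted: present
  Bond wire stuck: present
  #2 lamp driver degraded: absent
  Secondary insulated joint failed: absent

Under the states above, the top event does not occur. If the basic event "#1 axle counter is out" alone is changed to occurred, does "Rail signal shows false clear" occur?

Counterfactual: set "#1 axle counter is out" to occurred.
Vital path unavailable [AND]: Inboard vital relay failed=not, Secondary insulated joint failed=not → not all inputs occur → does not occur.
Interlocking logic lost [AND]: #1 axle counter is out=occurs, Bond wire stuck=occurs, Vital path unavailable=not → not all inputs occur → does not occur.
Track circuit fails [AND]: Track relay malfunctions=occurs, Emergency interlocking CPU degraded=occurs, #2 lamp driver degraded=not → not all inputs occur → does not occur.
Detection branch unavailable [AND]: Track circuit fails=not, B power supply faulted=occurs → not all inputs occur → does not occur.
Rail signal shows false clear [OR]: Interlocking logic lost=not, Detection branch unavailable=not → no input occurs → does not occur.

No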